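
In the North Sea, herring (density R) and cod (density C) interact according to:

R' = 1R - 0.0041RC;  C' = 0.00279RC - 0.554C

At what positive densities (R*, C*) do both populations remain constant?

R* ≈ 199, C* ≈ 244

Set dC/dt = 0 with C > 0: 0.00279R - 0.554 = 0, so R* = 0.554/0.00279 = 199.
Set dR/dt = 0 with R > 0: 1 - 0.0041C = 0, so C* = 1/0.0041 = 244.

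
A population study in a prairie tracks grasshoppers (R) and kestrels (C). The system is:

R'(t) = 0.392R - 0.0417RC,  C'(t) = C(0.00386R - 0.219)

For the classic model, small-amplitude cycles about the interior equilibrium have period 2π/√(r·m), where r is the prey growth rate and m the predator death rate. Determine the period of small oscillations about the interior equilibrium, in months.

Here r = 0.392 and m = 0.219, so r·m = 0.0858.
ω = √0.0858 = 0.293 per month, hence T = 2π/ω ≈ 21.4 months.

T ≈ 21.4 months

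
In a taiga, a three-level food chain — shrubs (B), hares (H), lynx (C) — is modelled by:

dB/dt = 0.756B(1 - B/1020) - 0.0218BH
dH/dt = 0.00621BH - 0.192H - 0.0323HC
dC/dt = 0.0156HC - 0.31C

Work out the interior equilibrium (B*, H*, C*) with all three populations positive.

From dC/dt = 0: 0.0156H* = 0.31, so H* = 19.9.
From dB/dt = 0: 0.756(1 - B*/1020) = 0.0218·19.9, giving B* = 1020·(1 - 0.573) = 436.
From dH/dt = 0: 0.00621·436 - 0.192 = 0.0323C*, so C* = 2.51/0.0323 = 77.8.

B* ≈ 436, H* ≈ 19.9, C* ≈ 77.8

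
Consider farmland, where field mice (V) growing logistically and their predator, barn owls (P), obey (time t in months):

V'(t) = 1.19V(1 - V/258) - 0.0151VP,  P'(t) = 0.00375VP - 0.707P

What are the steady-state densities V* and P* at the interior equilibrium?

From dP/dt = 0 with P > 0: 0.00375V* = 0.707, so V* = 189.
Substitute into dV/dt = 0: 1.19(1 - 189/258) = 0.0151P*.
The bracket is 0.269, giving P* = 0.32/0.0151 = 21.2.

V* ≈ 189, P* ≈ 21.2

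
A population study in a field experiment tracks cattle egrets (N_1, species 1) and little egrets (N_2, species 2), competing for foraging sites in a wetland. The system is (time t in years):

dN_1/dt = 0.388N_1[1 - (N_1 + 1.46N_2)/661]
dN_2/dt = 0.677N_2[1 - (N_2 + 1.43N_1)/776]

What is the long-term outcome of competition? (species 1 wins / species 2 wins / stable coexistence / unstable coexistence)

unstable coexistence (outcome depends on initial conditions)

Compare the nullcline intercepts: K1/α12 = 661/1.46 = 453 < K2 = 776; K2/α21 = 776/1.43 = 543 < K1 = 661.
Since both are reversed, neither can invade when rare; the interior point is a saddle.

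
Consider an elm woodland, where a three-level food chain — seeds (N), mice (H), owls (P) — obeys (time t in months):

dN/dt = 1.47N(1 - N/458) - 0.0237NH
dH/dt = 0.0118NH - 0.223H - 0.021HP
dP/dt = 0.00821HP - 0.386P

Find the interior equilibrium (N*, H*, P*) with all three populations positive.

N* ≈ 111, H* ≈ 47, P* ≈ 51.7

From dP/dt = 0: 0.00821H* = 0.386, so H* = 47.
From dN/dt = 0: 1.47(1 - N*/458) = 0.0237·47, giving N* = 458·(1 - 0.758) = 111.
From dH/dt = 0: 0.0118·111 - 0.223 = 0.021P*, so P* = 1.08/0.021 = 51.7.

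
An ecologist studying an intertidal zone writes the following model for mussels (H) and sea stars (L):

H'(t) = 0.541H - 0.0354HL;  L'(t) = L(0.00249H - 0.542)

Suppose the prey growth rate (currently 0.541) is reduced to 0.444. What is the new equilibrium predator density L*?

L* ≈ 12.5

At the interior fixed point, setting dH/dt = 0 with H > 0 fixes L* = (prey growth rate)/(HL coefficient) — independent of the other coefficients.
With the change, L* = 0.444/0.0354 = 12.5; it falls from 15.3.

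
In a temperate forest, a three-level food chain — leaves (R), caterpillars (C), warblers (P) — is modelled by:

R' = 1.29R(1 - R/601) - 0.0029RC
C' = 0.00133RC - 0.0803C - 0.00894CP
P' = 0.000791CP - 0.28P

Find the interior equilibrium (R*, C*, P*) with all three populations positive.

R* ≈ 123, C* ≈ 354, P* ≈ 9.28

From dP/dt = 0: 0.000791C* = 0.28, so C* = 354.
From dR/dt = 0: 1.29(1 - R*/601) = 0.0029·354, giving R* = 601·(1 - 0.796) = 123.
From dC/dt = 0: 0.00133·123 - 0.0803 = 0.00894P*, so P* = 0.0829/0.00894 = 9.28.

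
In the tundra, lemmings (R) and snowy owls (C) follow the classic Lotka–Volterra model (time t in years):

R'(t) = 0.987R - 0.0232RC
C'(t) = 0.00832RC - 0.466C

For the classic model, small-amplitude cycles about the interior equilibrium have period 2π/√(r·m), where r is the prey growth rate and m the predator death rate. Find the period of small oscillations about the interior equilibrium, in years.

Here r = 0.987 and m = 0.466, so r·m = 0.46.
ω = √0.46 = 0.678 per year, hence T = 2π/ω ≈ 9.26 years.

T ≈ 9.26 years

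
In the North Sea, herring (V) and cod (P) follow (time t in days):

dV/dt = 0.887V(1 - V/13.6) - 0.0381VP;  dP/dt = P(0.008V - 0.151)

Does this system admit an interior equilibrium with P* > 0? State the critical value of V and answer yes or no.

The predator equation gives dP/dt > 0 only when V > 0.151/0.008 = 18.9.
Without the predator, V → K = 13.6. Since 13.6 < 18.9, the predator cannot invade.

Threshold V = 18.9; K < 18.9, so no, the predator goes extinct.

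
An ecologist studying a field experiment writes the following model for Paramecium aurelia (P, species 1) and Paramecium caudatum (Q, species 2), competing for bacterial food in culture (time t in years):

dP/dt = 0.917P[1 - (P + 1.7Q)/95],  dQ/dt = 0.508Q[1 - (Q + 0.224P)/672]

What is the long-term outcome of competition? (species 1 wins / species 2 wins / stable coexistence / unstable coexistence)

species 2 excludes species 1

Compare the nullcline intercepts: K1/α12 = 95/1.7 = 55.9 < K2 = 672; K2/α21 = 672/0.224 = 3000 > K1 = 95.
Since the inequalities point opposite ways, species 2 can invade but species 1 cannot.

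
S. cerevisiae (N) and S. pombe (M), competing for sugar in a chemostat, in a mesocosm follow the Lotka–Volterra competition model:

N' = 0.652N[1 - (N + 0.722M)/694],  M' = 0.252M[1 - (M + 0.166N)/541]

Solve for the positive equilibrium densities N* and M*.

Setting both brackets to zero gives the nullclines N + 0.722M = 694 and 0.166N + M = 541.
Substituting M = 541 - 0.166N into the first: N(1 - 0.722·0.166) = 694 - 0.722·541.
So N* = 303/0.88 = 345, and then M* = 541 - 0.166·345 = 484.

N* ≈ 345, M* ≈ 484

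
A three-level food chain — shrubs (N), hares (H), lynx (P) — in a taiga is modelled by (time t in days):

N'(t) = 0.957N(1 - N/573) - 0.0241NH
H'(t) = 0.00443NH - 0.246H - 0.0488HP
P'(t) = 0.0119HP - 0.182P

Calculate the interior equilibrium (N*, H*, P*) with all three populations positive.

From dP/dt = 0: 0.0119H* = 0.182, so H* = 15.3.
From dN/dt = 0: 0.957(1 - N*/573) = 0.0241·15.3, giving N* = 573·(1 - 0.385) = 352.
From dH/dt = 0: 0.00443·352 - 0.246 = 0.0488P*, so P* = 1.31/0.0488 = 26.9.

N* ≈ 352, H* ≈ 15.3, P* ≈ 26.9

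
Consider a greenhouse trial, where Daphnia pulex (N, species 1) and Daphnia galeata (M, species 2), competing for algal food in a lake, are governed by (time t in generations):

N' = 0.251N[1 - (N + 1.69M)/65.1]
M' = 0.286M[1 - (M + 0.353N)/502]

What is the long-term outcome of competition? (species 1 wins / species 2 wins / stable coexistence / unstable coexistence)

species 2 excludes species 1

Compare the nullcline intercepts: K1/α12 = 65.1/1.69 = 38.5 < K2 = 502; K2/α21 = 502/0.353 = 1420 > K1 = 65.1.
Since the inequalities point opposite ways, species 2 can invade but species 1 cannot.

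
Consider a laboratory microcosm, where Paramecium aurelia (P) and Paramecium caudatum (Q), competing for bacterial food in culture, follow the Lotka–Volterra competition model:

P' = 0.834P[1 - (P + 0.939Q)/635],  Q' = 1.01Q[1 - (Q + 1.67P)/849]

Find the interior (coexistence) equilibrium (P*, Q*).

Setting both brackets to zero gives the nullclines P + 0.939Q = 635 and 1.67P + Q = 849.
Substituting Q = 849 - 1.67P into the first: P(1 - 0.939·1.67) = 635 - 0.939·849.
So P* = -162/-0.568 = 286, and then Q* = 849 - 1.67·286 = 372.

P* ≈ 286, Q* ≈ 372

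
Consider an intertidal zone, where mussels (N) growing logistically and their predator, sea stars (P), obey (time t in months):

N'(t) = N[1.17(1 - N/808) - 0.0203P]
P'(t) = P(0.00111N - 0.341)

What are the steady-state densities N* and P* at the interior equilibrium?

From dP/dt = 0 with P > 0: 0.00111N* = 0.341, so N* = 307.
Substitute into dN/dt = 0: 1.17(1 - 307/808) = 0.0203P*.
The bracket is 0.62, giving P* = 0.725/0.0203 = 35.7.

N* ≈ 307, P* ≈ 35.7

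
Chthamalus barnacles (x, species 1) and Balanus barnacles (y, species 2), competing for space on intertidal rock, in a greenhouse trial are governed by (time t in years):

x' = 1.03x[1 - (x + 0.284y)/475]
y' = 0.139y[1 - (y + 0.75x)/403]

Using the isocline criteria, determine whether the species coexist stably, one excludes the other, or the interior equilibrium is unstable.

stable coexistence

Compare the nullcline intercepts: K1/α12 = 475/0.284 = 1670 > K2 = 403; K2/α21 = 403/0.75 = 537 > K1 = 475.
Since both inequalities hold, each species can invade when rare, so the interior equilibrium is stable.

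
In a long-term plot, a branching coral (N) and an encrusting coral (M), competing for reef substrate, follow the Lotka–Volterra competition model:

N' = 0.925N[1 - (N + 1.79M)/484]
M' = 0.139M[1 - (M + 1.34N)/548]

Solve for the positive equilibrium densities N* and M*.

Setting both brackets to zero gives the nullclines N + 1.79M = 484 and 1.34N + M = 548.
Substituting M = 548 - 1.34N into the first: N(1 - 1.79·1.34) = 484 - 1.79·548.
So N* = -497/-1.4 = 355, and then M* = 548 - 1.34·355 = 71.9.

N* ≈ 355, M* ≈ 71.9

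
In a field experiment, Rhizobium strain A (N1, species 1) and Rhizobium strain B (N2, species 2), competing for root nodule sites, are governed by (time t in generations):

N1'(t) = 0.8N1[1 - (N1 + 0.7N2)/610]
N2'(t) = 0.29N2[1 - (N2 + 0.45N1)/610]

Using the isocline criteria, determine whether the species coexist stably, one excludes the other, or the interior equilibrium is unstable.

Compare the nullcline intercepts: K1/α12 = 610/0.7 = 871 > K2 = 610; K2/α21 = 610/0.45 = 1360 > K1 = 610.
Since both inequalities hold, each species can invade when rare, so the interior equilibrium is stable.

stable coexistence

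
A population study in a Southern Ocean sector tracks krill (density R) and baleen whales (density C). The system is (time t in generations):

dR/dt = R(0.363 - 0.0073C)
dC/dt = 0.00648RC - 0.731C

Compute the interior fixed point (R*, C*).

Set dC/dt = 0 with C > 0: 0.00648R - 0.731 = 0, so R* = 0.731/0.00648 = 113.
Set dR/dt = 0 with R > 0: 0.363 - 0.0073C = 0, so C* = 0.363/0.0073 = 49.7.

R* ≈ 113, C* ≈ 49.7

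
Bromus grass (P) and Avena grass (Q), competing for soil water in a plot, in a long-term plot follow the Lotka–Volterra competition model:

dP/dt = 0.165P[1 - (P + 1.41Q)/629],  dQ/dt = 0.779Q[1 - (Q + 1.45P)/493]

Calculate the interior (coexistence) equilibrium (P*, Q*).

Setting both brackets to zero gives the nullclines P + 1.41Q = 629 and 1.45P + Q = 493.
Substituting Q = 493 - 1.45P into the first: P(1 - 1.41·1.45) = 629 - 1.41·493.
So P* = -66.1/-1.04 = 63.3, and then Q* = 493 - 1.45·63.3 = 401.

P* ≈ 63.3, Q* ≈ 401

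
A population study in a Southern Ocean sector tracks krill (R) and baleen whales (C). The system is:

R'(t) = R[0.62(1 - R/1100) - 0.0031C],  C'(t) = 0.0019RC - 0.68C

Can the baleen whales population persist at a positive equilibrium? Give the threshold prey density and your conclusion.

Threshold R = 358; K > 358, so yes, the predator persists.

The predator equation gives dC/dt > 0 only when R > 0.68/0.0019 = 358.
Without the predator, R → K = 1100. Since 1100 > 358, the predator can invade and persist.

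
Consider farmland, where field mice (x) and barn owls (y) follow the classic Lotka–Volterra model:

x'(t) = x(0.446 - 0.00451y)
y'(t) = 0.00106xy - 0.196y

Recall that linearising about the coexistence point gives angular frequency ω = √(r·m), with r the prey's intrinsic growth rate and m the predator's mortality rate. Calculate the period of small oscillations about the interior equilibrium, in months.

T ≈ 21.3 months

Here r = 0.446 and m = 0.196, so r·m = 0.0874.
ω = √0.0874 = 0.296 per month, hence T = 2π/ω ≈ 21.3 months.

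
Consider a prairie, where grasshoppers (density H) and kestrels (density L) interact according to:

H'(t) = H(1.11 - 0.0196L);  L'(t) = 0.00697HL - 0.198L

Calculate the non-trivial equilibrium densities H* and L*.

H* ≈ 28.4, L* ≈ 56.6

Set dL/dt = 0 with L > 0: 0.00697H - 0.198 = 0, so H* = 0.198/0.00697 = 28.4.
Set dH/dt = 0 with H > 0: 1.11 - 0.0196L = 0, so L* = 1.11/0.0196 = 56.6.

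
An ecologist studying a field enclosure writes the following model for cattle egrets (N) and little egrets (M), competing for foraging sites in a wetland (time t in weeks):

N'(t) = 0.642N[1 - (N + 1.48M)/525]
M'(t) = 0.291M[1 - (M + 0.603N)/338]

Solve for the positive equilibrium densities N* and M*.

N* ≈ 230, M* ≈ 199

Setting both brackets to zero gives the nullclines N + 1.48M = 525 and 0.603N + M = 338.
Substituting M = 338 - 0.603N into the first: N(1 - 1.48·0.603) = 525 - 1.48·338.
So N* = 24.8/0.108 = 230, and then M* = 338 - 0.603·230 = 199.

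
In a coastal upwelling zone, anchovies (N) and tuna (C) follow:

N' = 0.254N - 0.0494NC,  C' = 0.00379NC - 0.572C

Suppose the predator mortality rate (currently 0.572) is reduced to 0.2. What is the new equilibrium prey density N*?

At the interior fixed point, setting dC/dt = 0 with C > 0 fixes N* = (predator death rate)/(NC coefficient) — independent of the other coefficients.
With the change, N* = 0.2/0.00379 = 52.8; it falls from 151.

N* ≈ 52.8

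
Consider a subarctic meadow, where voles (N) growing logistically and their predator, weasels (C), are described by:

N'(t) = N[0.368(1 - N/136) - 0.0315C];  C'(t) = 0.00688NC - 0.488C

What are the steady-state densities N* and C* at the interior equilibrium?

From dC/dt = 0 with C > 0: 0.00688N* = 0.488, so N* = 70.9.
Substitute into dN/dt = 0: 0.368(1 - 70.9/136) = 0.0315C*.
The bracket is 0.478, giving C* = 0.176/0.0315 = 5.59.

N* ≈ 70.9, C* ≈ 5.59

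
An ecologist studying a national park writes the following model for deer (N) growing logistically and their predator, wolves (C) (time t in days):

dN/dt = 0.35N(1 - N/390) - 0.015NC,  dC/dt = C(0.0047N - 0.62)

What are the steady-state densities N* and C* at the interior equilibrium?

N* ≈ 132, C* ≈ 15.4

From dC/dt = 0 with C > 0: 0.0047N* = 0.62, so N* = 132.
Substitute into dN/dt = 0: 0.35(1 - 132/390) = 0.015C*.
The bracket is 0.662, giving C* = 0.232/0.015 = 15.4.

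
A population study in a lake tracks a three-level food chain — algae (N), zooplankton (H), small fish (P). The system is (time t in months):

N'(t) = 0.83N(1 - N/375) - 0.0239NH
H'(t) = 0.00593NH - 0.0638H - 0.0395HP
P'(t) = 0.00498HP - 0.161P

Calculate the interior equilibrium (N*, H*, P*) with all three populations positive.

N* ≈ 25.9, H* ≈ 32.3, P* ≈ 2.27

From dP/dt = 0: 0.00498H* = 0.161, so H* = 32.3.
From dN/dt = 0: 0.83(1 - N*/375) = 0.0239·32.3, giving N* = 375·(1 - 0.931) = 25.9.
From dH/dt = 0: 0.00593·25.9 - 0.0638 = 0.0395P*, so P* = 0.0898/0.0395 = 2.27.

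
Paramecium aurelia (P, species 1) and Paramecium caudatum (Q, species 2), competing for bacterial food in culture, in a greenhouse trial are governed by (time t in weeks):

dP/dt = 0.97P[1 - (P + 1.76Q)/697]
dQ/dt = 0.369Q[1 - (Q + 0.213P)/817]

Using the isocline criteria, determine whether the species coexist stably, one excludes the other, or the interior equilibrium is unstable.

species 2 excludes species 1

Compare the nullcline intercepts: K1/α12 = 697/1.76 = 396 < K2 = 817; K2/α21 = 817/0.213 = 3840 > K1 = 697.
Since the inequalities point opposite ways, species 2 can invade but species 1 cannot.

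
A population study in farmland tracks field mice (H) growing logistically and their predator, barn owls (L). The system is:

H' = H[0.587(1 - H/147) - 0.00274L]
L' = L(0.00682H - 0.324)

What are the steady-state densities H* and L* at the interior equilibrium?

From dL/dt = 0 with L > 0: 0.00682H* = 0.324, so H* = 47.5.
Substitute into dH/dt = 0: 0.587(1 - 47.5/147) = 0.00274L*.
The bracket is 0.677, giving L* = 0.397/0.00274 = 145.

H* ≈ 47.5, L* ≈ 145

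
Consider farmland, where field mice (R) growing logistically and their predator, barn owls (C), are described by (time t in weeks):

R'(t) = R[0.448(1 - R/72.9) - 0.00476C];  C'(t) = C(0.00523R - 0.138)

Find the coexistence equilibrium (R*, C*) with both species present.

From dC/dt = 0 with C > 0: 0.00523R* = 0.138, so R* = 26.4.
Substitute into dR/dt = 0: 0.448(1 - 26.4/72.9) = 0.00476C*.
The bracket is 0.638, giving C* = 0.286/0.00476 = 60.1.

R* ≈ 26.4, C* ≈ 60.1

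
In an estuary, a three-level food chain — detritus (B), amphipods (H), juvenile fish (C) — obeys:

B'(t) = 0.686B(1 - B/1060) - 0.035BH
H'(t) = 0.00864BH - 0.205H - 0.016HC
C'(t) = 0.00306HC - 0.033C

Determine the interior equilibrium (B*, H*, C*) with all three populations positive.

B* ≈ 477, H* ≈ 10.8, C* ≈ 245

From dC/dt = 0: 0.00306H* = 0.033, so H* = 10.8.
From dB/dt = 0: 0.686(1 - B*/1060) = 0.035·10.8, giving B* = 1060·(1 - 0.55) = 477.
From dH/dt = 0: 0.00864·477 - 0.205 = 0.016C*, so C* = 3.91/0.016 = 245.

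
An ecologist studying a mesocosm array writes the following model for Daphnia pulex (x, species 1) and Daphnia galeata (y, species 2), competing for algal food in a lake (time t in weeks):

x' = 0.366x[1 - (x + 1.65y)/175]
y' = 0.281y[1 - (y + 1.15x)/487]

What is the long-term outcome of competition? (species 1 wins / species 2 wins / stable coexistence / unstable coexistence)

Compare the nullcline intercepts: K1/α12 = 175/1.65 = 106 < K2 = 487; K2/α21 = 487/1.15 = 423 > K1 = 175.
Since the inequalities point opposite ways, species 2 can invade but species 1 cannot.

species 2 excludes species 1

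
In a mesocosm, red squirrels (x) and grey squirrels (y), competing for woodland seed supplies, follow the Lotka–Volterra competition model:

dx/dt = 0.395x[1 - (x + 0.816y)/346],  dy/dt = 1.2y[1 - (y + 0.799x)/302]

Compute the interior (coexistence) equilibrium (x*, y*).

Setting both brackets to zero gives the nullclines x + 0.816y = 346 and 0.799x + y = 302.
Substituting y = 302 - 0.799x into the first: x(1 - 0.816·0.799) = 346 - 0.816·302.
So x* = 99.6/0.348 = 286, and then y* = 302 - 0.799·286 = 73.4.

x* ≈ 286, y* ≈ 73.4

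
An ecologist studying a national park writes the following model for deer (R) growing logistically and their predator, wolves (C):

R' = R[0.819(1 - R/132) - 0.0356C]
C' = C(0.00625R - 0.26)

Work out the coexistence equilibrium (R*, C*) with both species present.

From dC/dt = 0 with C > 0: 0.00625R* = 0.26, so R* = 41.6.
Substitute into dR/dt = 0: 0.819(1 - 41.6/132) = 0.0356C*.
The bracket is 0.685, giving C* = 0.561/0.0356 = 15.8.

R* ≈ 41.6, C* ≈ 15.8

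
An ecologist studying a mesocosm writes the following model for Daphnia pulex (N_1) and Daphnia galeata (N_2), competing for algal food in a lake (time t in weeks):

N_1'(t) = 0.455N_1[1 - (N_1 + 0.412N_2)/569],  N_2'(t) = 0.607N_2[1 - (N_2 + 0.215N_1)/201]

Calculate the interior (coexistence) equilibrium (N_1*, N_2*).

Setting both brackets to zero gives the nullclines N_1 + 0.412N_2 = 569 and 0.215N_1 + N_2 = 201.
Substituting N_2 = 201 - 0.215N_1 into the first: N_1(1 - 0.412·0.215) = 569 - 0.412·201.
So N_1* = 486/0.911 = 533, and then N_2* = 201 - 0.215·533 = 86.3.

N_1* ≈ 533, N_2* ≈ 86.3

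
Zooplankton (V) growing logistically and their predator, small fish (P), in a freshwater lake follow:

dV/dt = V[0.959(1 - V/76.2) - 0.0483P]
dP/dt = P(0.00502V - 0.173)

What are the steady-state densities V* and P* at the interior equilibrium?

V* ≈ 34.5, P* ≈ 10.9

From dP/dt = 0 with P > 0: 0.00502V* = 0.173, so V* = 34.5.
Substitute into dV/dt = 0: 0.959(1 - 34.5/76.2) = 0.0483P*.
The bracket is 0.548, giving P* = 0.525/0.0483 = 10.9.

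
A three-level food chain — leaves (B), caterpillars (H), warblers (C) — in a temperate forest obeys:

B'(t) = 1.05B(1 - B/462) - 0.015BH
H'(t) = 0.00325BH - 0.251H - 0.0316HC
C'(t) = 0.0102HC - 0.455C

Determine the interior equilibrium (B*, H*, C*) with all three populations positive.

B* ≈ 168, H* ≈ 44.6, C* ≈ 9.29

From dC/dt = 0: 0.0102H* = 0.455, so H* = 44.6.
From dB/dt = 0: 1.05(1 - B*/462) = 0.015·44.6, giving B* = 462·(1 - 0.637) = 168.
From dH/dt = 0: 0.00325·168 - 0.251 = 0.0316C*, so C* = 0.294/0.0316 = 9.29.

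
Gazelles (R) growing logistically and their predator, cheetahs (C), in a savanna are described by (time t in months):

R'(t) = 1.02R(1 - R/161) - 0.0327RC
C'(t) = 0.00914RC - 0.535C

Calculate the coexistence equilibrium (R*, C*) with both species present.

R* ≈ 58.5, C* ≈ 19.9

From dC/dt = 0 with C > 0: 0.00914R* = 0.535, so R* = 58.5.
Substitute into dR/dt = 0: 1.02(1 - 58.5/161) = 0.0327C*.
The bracket is 0.636, giving C* = 0.649/0.0327 = 19.9.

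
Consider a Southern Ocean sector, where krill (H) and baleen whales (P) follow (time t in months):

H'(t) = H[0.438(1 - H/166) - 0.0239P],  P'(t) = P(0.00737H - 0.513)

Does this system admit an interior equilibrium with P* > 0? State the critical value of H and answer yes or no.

The predator equation gives dP/dt > 0 only when H > 0.513/0.00737 = 69.6.
Without the predator, H → K = 166. Since 166 > 69.6, the predator can invade and persist.

Threshold H = 69.6; K > 69.6, so yes, the predator persists.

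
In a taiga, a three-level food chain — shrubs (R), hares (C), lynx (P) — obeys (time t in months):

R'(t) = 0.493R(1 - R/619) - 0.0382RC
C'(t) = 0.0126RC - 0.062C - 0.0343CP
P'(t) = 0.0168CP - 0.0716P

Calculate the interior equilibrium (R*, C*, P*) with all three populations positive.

From dP/dt = 0: 0.0168C* = 0.0716, so C* = 4.26.
From dR/dt = 0: 0.493(1 - R*/619) = 0.0382·4.26, giving R* = 619·(1 - 0.33) = 415.
From dC/dt = 0: 0.0126·415 - 0.062 = 0.0343P*, so P* = 5.16/0.0343 = 150.

R* ≈ 415, C* ≈ 4.26, P* ≈ 150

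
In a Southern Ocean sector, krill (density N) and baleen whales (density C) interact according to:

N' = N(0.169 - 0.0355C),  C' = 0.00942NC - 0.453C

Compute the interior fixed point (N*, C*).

N* ≈ 48.1, C* ≈ 4.76

Set dC/dt = 0 with C > 0: 0.00942N - 0.453 = 0, so N* = 0.453/0.00942 = 48.1.
Set dN/dt = 0 with N > 0: 0.169 - 0.0355C = 0, so C* = 0.169/0.0355 = 4.76.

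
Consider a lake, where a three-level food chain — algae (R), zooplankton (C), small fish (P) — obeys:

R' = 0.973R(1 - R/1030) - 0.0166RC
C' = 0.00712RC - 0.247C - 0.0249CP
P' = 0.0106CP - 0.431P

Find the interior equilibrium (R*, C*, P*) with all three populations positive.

R* ≈ 315, C* ≈ 40.7, P* ≈ 80.3

From dP/dt = 0: 0.0106C* = 0.431, so C* = 40.7.
From dR/dt = 0: 0.973(1 - R*/1030) = 0.0166·40.7, giving R* = 1030·(1 - 0.694) = 315.
From dC/dt = 0: 0.00712·315 - 0.247 = 0.0249P*, so P* = 2/0.0249 = 80.3.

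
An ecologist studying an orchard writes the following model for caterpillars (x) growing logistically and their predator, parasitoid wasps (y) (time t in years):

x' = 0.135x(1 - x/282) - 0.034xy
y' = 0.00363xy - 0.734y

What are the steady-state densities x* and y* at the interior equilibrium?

From dy/dt = 0 with y > 0: 0.00363x* = 0.734, so x* = 202.
Substitute into dx/dt = 0: 0.135(1 - 202/282) = 0.034y*.
The bracket is 0.283, giving y* = 0.0382/0.034 = 1.12.

x* ≈ 202, y* ≈ 1.12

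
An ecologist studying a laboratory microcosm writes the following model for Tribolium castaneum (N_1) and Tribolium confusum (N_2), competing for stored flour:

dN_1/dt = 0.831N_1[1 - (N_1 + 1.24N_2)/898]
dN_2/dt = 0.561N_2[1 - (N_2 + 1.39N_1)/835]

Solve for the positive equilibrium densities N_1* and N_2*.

N_1* ≈ 190, N_2* ≈ 571

Setting both brackets to zero gives the nullclines N_1 + 1.24N_2 = 898 and 1.39N_1 + N_2 = 835.
Substituting N_2 = 835 - 1.39N_1 into the first: N_1(1 - 1.24·1.39) = 898 - 1.24·835.
So N_1* = -137/-0.724 = 190, and then N_2* = 835 - 1.39·190 = 571.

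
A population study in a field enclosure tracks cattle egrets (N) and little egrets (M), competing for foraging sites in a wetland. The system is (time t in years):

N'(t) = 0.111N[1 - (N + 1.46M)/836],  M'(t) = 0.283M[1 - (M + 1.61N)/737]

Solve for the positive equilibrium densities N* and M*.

Setting both brackets to zero gives the nullclines N + 1.46M = 836 and 1.61N + M = 737.
Substituting M = 737 - 1.61N into the first: N(1 - 1.46·1.61) = 836 - 1.46·737.
So N* = -240/-1.35 = 178, and then M* = 737 - 1.61·178 = 451.

N* ≈ 178, M* ≈ 451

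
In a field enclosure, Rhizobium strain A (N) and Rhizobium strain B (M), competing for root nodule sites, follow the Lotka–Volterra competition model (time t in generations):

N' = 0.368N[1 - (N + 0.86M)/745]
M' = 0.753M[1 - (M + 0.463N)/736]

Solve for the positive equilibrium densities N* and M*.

Setting both brackets to zero gives the nullclines N + 0.86M = 745 and 0.463N + M = 736.
Substituting M = 736 - 0.463N into the first: N(1 - 0.86·0.463) = 745 - 0.86·736.
So N* = 112/0.602 = 186, and then M* = 736 - 0.463·186 = 650.

N* ≈ 186, M* ≈ 650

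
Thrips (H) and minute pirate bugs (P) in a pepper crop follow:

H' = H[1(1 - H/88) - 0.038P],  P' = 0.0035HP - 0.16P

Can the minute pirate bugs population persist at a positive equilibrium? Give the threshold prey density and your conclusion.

Threshold H = 45.7; K > 45.7, so yes, the predator persists.

The predator equation gives dP/dt > 0 only when H > 0.16/0.0035 = 45.7.
Without the predator, H → K = 88. Since 88 > 45.7, the predator can invade and persist.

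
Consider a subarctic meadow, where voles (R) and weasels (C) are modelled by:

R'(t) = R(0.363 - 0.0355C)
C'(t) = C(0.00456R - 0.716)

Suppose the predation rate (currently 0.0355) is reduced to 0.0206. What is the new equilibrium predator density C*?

C* ≈ 17.6

At the interior fixed point, setting dR/dt = 0 with R > 0 fixes C* = (prey growth rate)/(RC coefficient) — independent of the other coefficients.
With the change, C* = 0.363/0.0206 = 17.6; it rises from 10.2.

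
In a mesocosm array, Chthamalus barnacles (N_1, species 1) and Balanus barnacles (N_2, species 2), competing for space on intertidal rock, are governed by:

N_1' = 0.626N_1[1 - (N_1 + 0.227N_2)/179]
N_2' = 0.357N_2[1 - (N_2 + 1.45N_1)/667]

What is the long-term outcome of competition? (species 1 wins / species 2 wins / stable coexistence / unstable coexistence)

Compare the nullcline intercepts: K1/α12 = 179/0.227 = 789 > K2 = 667; K2/α21 = 667/1.45 = 460 > K1 = 179.
Since both inequalities hold, each species can invade when rare, so the interior equilibrium is stable.

stable coexistence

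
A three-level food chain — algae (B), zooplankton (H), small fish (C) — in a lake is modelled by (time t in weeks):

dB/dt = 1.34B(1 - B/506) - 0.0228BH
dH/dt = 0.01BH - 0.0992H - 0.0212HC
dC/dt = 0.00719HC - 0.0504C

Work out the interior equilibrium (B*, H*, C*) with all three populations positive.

From dC/dt = 0: 0.00719H* = 0.0504, so H* = 7.01.
From dB/dt = 0: 1.34(1 - B*/506) = 0.0228·7.01, giving B* = 506·(1 - 0.119) = 446.
From dH/dt = 0: 0.01·446 - 0.0992 = 0.0212C*, so C* = 4.36/0.0212 = 206.

B* ≈ 446, H* ≈ 7.01, C* ≈ 206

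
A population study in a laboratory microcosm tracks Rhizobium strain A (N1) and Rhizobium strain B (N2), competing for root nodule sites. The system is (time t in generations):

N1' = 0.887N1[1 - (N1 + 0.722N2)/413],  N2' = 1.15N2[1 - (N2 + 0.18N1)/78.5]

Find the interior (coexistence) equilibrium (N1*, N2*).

Setting both brackets to zero gives the nullclines N1 + 0.722N2 = 413 and 0.18N1 + N2 = 78.5.
Substituting N2 = 78.5 - 0.18N1 into the first: N1(1 - 0.722·0.18) = 413 - 0.722·78.5.
So N1* = 356/0.87 = 410, and then N2* = 78.5 - 0.18·410 = 4.78.

N1* ≈ 410, N2* ≈ 4.78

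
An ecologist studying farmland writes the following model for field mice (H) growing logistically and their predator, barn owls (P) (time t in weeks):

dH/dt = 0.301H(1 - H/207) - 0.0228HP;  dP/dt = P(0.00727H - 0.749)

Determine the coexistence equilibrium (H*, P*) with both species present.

H* ≈ 103, P* ≈ 6.63

From dP/dt = 0 with P > 0: 0.00727H* = 0.749, so H* = 103.
Substitute into dH/dt = 0: 0.301(1 - 103/207) = 0.0228P*.
The bracket is 0.502, giving P* = 0.151/0.0228 = 6.63.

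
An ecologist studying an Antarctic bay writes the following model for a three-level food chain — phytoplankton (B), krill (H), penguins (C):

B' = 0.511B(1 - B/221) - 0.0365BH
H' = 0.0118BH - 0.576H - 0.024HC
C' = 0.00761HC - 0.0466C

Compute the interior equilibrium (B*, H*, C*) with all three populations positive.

From dC/dt = 0: 0.00761H* = 0.0466, so H* = 6.12.
From dB/dt = 0: 0.511(1 - B*/221) = 0.0365·6.12, giving B* = 221·(1 - 0.437) = 124.
From dH/dt = 0: 0.0118·124 - 0.576 = 0.024C*, so C* = 0.891/0.024 = 37.1.

B* ≈ 124, H* ≈ 6.12, C* ≈ 37.1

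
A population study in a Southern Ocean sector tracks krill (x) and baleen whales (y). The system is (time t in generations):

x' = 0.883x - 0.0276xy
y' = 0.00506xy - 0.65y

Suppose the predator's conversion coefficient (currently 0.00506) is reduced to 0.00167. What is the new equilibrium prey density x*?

x* ≈ 389

At the interior fixed point, setting dy/dt = 0 with y > 0 fixes x* = (predator death rate)/(xy coefficient) — independent of the other coefficients.
With the change, x* = 0.65/0.00167 = 389; it rises from 128.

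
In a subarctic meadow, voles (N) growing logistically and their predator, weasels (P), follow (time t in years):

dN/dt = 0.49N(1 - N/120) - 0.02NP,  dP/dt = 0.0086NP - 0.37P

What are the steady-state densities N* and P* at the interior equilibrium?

From dP/dt = 0 with P > 0: 0.0086N* = 0.37, so N* = 43.
Substitute into dN/dt = 0: 0.49(1 - 43/120) = 0.02P*.
The bracket is 0.641, giving P* = 0.314/0.02 = 15.7.

N* ≈ 43, P* ≈ 15.7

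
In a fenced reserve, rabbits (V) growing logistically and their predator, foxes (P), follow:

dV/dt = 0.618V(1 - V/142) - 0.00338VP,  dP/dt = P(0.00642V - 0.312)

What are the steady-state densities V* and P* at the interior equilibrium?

From dP/dt = 0 with P > 0: 0.00642V* = 0.312, so V* = 48.6.
Substitute into dV/dt = 0: 0.618(1 - 48.6/142) = 0.00338P*.
The bracket is 0.658, giving P* = 0.406/0.00338 = 120.

V* ≈ 48.6, P* ≈ 120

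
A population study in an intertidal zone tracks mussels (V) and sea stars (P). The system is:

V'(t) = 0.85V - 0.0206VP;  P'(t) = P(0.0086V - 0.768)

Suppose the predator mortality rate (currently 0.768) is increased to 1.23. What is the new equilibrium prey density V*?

At the interior fixed point, setting dP/dt = 0 with P > 0 fixes V* = (predator death rate)/(VP coefficient) — independent of the other coefficients.
With the change, V* = 1.23/0.0086 = 143; it rises from 89.3.

V* ≈ 143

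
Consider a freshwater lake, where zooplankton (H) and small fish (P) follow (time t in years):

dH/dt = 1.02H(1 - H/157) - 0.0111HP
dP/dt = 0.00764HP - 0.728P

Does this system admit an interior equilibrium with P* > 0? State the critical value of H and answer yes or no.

Threshold H = 95.3; K > 95.3, so yes, the predator persists.

The predator equation gives dP/dt > 0 only when H > 0.728/0.00764 = 95.3.
Without the predator, H → K = 157. Since 157 > 95.3, the predator can invade and persist.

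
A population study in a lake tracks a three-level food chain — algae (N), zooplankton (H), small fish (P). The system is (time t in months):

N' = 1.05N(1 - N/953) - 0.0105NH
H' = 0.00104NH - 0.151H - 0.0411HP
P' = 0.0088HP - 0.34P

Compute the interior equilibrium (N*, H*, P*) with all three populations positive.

From dP/dt = 0: 0.0088H* = 0.34, so H* = 38.6.
From dN/dt = 0: 1.05(1 - N*/953) = 0.0105·38.6, giving N* = 953·(1 - 0.386) = 585.
From dH/dt = 0: 0.00104·585 - 0.151 = 0.0411P*, so P* = 0.457/0.0411 = 11.1.

N* ≈ 585, H* ≈ 38.6, P* ≈ 11.1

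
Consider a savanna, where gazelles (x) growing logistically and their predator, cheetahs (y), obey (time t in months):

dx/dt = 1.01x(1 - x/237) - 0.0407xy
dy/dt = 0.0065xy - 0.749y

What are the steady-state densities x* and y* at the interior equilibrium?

x* ≈ 115, y* ≈ 12.8

From dy/dt = 0 with y > 0: 0.0065x* = 0.749, so x* = 115.
Substitute into dx/dt = 0: 1.01(1 - 115/237) = 0.0407y*.
The bracket is 0.514, giving y* = 0.519/0.0407 = 12.8.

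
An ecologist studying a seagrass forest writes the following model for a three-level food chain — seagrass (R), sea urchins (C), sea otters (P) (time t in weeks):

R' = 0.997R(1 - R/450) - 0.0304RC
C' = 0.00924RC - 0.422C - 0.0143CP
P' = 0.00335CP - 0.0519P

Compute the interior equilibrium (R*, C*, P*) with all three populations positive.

From dP/dt = 0: 0.00335C* = 0.0519, so C* = 15.5.
From dR/dt = 0: 0.997(1 - R*/450) = 0.0304·15.5, giving R* = 450·(1 - 0.472) = 237.
From dC/dt = 0: 0.00924·237 - 0.422 = 0.0143P*, so P* = 1.77/0.0143 = 124.

R* ≈ 237, C* ≈ 15.5, P* ≈ 124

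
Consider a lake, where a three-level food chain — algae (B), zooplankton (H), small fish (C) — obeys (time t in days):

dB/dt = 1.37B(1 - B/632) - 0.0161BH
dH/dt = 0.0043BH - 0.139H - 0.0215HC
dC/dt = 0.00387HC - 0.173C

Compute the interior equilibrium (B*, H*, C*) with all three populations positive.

B* ≈ 300, H* ≈ 44.7, C* ≈ 53.5

From dC/dt = 0: 0.00387H* = 0.173, so H* = 44.7.
From dB/dt = 0: 1.37(1 - B*/632) = 0.0161·44.7, giving B* = 632·(1 - 0.525) = 300.
From dH/dt = 0: 0.0043·300 - 0.139 = 0.0215C*, so C* = 1.15/0.0215 = 53.5.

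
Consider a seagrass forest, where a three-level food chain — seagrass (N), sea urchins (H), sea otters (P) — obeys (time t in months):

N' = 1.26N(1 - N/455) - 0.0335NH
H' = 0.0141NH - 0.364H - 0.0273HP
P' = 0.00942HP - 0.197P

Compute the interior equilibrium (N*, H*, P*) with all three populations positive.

N* ≈ 202, H* ≈ 20.9, P* ≈ 91

From dP/dt = 0: 0.00942H* = 0.197, so H* = 20.9.
From dN/dt = 0: 1.26(1 - N*/455) = 0.0335·20.9, giving N* = 455·(1 - 0.556) = 202.
From dH/dt = 0: 0.0141·202 - 0.364 = 0.0273P*, so P* = 2.48/0.0273 = 91.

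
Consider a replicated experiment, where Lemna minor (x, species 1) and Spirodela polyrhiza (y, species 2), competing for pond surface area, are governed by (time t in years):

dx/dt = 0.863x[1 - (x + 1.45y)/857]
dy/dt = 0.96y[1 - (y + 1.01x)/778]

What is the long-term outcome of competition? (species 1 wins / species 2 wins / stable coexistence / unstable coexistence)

Compare the nullcline intercepts: K1/α12 = 857/1.45 = 591 < K2 = 778; K2/α21 = 778/1.01 = 770 < K1 = 857.
Since both are reversed, neither can invade when rare; the interior point is a saddle.

unstable coexistence (outcome depends on initial conditions)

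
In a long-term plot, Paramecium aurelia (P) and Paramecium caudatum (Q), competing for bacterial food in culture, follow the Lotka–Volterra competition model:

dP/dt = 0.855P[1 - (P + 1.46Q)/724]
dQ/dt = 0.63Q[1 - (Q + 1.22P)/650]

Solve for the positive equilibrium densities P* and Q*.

Setting both brackets to zero gives the nullclines P + 1.46Q = 724 and 1.22P + Q = 650.
Substituting Q = 650 - 1.22P into the first: P(1 - 1.46·1.22) = 724 - 1.46·650.
So P* = -225/-0.781 = 288, and then Q* = 650 - 1.22·288 = 299.

P* ≈ 288, Q* ≈ 299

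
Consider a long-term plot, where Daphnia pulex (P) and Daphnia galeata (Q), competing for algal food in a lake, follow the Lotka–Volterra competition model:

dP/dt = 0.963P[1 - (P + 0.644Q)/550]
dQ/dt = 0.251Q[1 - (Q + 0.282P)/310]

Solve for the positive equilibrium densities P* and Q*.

Setting both brackets to zero gives the nullclines P + 0.644Q = 550 and 0.282P + Q = 310.
Substituting Q = 310 - 0.282P into the first: P(1 - 0.644·0.282) = 550 - 0.644·310.
So P* = 350/0.818 = 428, and then Q* = 310 - 0.282·428 = 189.

P* ≈ 428, Q* ≈ 189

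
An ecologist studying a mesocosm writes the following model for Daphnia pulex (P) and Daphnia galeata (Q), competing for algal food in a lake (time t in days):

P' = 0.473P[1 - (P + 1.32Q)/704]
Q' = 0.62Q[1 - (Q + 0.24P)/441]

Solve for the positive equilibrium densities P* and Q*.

Setting both brackets to zero gives the nullclines P + 1.32Q = 704 and 0.24P + Q = 441.
Substituting Q = 441 - 0.24P into the first: P(1 - 1.32·0.24) = 704 - 1.32·441.
So P* = 122/0.683 = 178, and then Q* = 441 - 0.24·178 = 398.

P* ≈ 178, Q* ≈ 398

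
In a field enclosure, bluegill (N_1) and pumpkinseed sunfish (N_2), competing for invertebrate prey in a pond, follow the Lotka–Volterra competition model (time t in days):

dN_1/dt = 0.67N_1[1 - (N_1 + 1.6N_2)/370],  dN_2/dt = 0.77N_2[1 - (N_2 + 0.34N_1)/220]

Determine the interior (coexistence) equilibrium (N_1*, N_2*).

Setting both brackets to zero gives the nullclines N_1 + 1.6N_2 = 370 and 0.34N_1 + N_2 = 220.
Substituting N_2 = 220 - 0.34N_1 into the first: N_1(1 - 1.6·0.34) = 370 - 1.6·220.
So N_1* = 18/0.456 = 39.5, and then N_2* = 220 - 0.34·39.5 = 207.

N_1* ≈ 39.5, N_2* ≈ 207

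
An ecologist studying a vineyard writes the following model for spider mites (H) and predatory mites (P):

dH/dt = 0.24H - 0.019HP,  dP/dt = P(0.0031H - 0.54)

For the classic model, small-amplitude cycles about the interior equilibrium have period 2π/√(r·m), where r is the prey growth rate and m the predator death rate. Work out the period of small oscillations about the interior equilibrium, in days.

T ≈ 17.5 days

Here r = 0.24 and m = 0.54, so r·m = 0.13.
ω = √0.13 = 0.36 per day, hence T = 2π/ω ≈ 17.5 days.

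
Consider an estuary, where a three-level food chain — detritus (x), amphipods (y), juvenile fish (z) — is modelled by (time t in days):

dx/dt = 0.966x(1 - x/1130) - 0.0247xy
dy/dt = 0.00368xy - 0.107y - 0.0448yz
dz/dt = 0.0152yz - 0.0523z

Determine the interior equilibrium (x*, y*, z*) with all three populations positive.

From dz/dt = 0: 0.0152y* = 0.0523, so y* = 3.44.
From dx/dt = 0: 0.966(1 - x*/1130) = 0.0247·3.44, giving x* = 1130·(1 - 0.088) = 1030.
From dy/dt = 0: 0.00368·1030 - 0.107 = 0.0448z*, so z* = 3.69/0.0448 = 82.3.

x* ≈ 1030, y* ≈ 3.44, z* ≈ 82.3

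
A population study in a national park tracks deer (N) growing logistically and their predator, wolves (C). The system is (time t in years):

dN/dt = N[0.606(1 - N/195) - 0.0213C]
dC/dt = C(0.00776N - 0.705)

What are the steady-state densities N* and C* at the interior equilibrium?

From dC/dt = 0 with C > 0: 0.00776N* = 0.705, so N* = 90.9.
Substitute into dN/dt = 0: 0.606(1 - 90.9/195) = 0.0213C*.
The bracket is 0.534, giving C* = 0.324/0.0213 = 15.2.

N* ≈ 90.9, C* ≈ 15.2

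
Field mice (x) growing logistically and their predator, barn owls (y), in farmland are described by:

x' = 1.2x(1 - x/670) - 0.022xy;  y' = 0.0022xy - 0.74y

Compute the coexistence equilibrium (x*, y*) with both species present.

x* ≈ 336, y* ≈ 27.2

From dy/dt = 0 with y > 0: 0.0022x* = 0.74, so x* = 336.
Substitute into dx/dt = 0: 1.2(1 - 336/670) = 0.022y*.
The bracket is 0.498, giving y* = 0.598/0.022 = 27.2.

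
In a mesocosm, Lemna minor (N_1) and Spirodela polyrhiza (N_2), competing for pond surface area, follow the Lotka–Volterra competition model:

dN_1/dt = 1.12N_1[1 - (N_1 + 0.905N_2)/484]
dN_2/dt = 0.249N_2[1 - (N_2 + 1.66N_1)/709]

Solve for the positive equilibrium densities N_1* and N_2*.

Setting both brackets to zero gives the nullclines N_1 + 0.905N_2 = 484 and 1.66N_1 + N_2 = 709.
Substituting N_2 = 709 - 1.66N_1 into the first: N_1(1 - 0.905·1.66) = 484 - 0.905·709.
So N_1* = -158/-0.502 = 314, and then N_2* = 709 - 1.66·314 = 188.

N_1* ≈ 314, N_2* ≈ 188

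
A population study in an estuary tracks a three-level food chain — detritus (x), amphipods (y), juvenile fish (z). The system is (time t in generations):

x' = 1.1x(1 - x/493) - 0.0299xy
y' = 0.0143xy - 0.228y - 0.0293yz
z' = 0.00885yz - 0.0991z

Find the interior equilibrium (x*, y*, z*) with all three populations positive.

From dz/dt = 0: 0.00885y* = 0.0991, so y* = 11.2.
From dx/dt = 0: 1.1(1 - x*/493) = 0.0299·11.2, giving x* = 493·(1 - 0.304) = 343.
From dy/dt = 0: 0.0143·343 - 0.228 = 0.0293z*, so z* = 4.68/0.0293 = 160.

x* ≈ 343, y* ≈ 11.2, z* ≈ 160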